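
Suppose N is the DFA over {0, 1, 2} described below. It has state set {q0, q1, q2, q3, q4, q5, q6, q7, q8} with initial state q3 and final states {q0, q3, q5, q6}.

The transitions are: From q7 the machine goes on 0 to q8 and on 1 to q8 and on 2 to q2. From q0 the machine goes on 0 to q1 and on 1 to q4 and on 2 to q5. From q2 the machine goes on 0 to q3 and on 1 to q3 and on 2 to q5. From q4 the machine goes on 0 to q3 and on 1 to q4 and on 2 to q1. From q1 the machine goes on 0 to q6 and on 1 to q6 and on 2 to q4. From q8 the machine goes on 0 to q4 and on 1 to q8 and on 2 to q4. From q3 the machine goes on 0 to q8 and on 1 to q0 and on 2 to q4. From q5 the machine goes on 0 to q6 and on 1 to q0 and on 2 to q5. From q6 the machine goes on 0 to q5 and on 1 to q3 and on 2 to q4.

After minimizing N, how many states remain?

States {q2,q7} cannot be reached from the start state, so discard them.
Start with accepting vs non-accepting: {q0,q3,q5,q6} | {q1,q4,q8}.
On input 0, block {q0,q3,q5,q6} splits into {q0,q3} and {q5,q6}.
Split {q0,q3} by δ(·,1) → {q0} and {q3}.
Refine {q1,q4,q8} on symbol 0: members go to different blocks, giving {q1} and {q4} and {q8}.
Split {q5,q6} by δ(·,1) → {q5} and {q6}.
Stable partition: {q0} | {q1} | {q5} | {q3} | {q4} | {q8} | {q6} — 7 equivalence classes.

7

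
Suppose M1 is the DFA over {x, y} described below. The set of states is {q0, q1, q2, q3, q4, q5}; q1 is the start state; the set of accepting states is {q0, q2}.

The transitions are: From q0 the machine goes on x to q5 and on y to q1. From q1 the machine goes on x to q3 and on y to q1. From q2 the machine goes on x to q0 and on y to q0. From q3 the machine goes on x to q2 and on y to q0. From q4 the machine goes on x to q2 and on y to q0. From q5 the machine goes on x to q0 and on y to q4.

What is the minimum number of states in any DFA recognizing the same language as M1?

Every state is reachable, so we keep all 6.
Start with accepting vs non-accepting: {q0,q2} | {q1,q3,q4,q5}.
On input x, block {q0,q2} splits into {q0} and {q2}.
Split {q1,q3,q4,q5} by δ(·,x) → {q3,q4} and {q1} and {q5}.
No further refinement is possible. Final partition (5 blocks): {q0} | {q3,q4} | {q2} | {q1} | {q5}.

5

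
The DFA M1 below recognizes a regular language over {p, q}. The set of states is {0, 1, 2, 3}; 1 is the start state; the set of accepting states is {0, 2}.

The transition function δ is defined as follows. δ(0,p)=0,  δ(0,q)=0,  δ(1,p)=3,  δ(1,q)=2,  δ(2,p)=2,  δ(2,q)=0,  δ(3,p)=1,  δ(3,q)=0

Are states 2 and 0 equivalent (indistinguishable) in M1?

Yes

P0 = {0,2} | {1,3}.
Stable partition: {0,2} | {1,3} — 2 equivalence classes.
2 and 0 lie in the same block of the stable partition, so they are equivalent — no string distinguishes them.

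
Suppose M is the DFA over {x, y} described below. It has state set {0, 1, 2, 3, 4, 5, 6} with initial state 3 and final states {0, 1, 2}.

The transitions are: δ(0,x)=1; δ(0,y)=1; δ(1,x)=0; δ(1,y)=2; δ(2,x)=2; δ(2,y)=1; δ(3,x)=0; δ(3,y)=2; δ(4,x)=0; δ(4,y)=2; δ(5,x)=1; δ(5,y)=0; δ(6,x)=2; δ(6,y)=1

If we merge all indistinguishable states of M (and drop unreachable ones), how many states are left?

2

Reachable states from the start: {0,1,2,3}. Unreachable: {4,5,6} — drop them.
Initial partition by acceptance: {0,1,2} | {3}.
No further refinement is possible. Final partition (2 blocks): {0,1,2} | {3}.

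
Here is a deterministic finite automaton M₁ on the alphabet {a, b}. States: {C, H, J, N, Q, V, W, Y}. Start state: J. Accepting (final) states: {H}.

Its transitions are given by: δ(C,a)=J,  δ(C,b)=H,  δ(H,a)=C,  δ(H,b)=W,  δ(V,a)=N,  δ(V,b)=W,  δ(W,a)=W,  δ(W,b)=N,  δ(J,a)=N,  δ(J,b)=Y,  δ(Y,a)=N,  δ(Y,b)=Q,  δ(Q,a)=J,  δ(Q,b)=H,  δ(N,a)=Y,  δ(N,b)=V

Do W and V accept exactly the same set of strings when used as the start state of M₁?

No

All states are reachable from the start state.
P0 = {H} | {C,J,N,Q,V,W,Y}.
Refine {C,J,N,Q,V,W,Y} on symbol b: members go to different blocks, giving {J,N,V,W,Y} and {C,Q}.
On input b, block {J,N,V,W,Y} splits into {J,N,V,W} and {Y}.
On input a, block {J,N,V,W} splits into {J,V,W} and {N}.
On input a, block {J,V,W} splits into {J,V} and {W}.
On input b, block {J,V} splits into {J} and {V}.
Stable partition: {H} | {J} | {C,Q} | {Y} | {N} | {W} | {V} — 7 equivalence classes.
W and V end up in different blocks, so they are distinguishable. For instance, the string 'aabb' is accepted from only V.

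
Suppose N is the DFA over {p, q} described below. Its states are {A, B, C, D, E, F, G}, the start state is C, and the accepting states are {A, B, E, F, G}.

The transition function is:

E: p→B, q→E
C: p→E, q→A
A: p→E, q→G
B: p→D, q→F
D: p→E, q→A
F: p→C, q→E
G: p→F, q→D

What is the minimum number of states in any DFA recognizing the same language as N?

6

Every state is reachable, so we keep all 7.
P0 = {A,B,E,F,G} | {C,D}.
On input p, block {A,B,E,F,G} splits into {A,E,G} and {B,F}.
Refine {A,E,G} on symbol p: members go to different blocks, giving {E,G} and {A}.
On input q, block {E,G} splits into {E} and {G}.
Split {B,F} by δ(·,q) → {B} and {F}.
The partition is now stable with 6 blocks: {E} | {C,D} | {B} | {A} | {G} | {F}.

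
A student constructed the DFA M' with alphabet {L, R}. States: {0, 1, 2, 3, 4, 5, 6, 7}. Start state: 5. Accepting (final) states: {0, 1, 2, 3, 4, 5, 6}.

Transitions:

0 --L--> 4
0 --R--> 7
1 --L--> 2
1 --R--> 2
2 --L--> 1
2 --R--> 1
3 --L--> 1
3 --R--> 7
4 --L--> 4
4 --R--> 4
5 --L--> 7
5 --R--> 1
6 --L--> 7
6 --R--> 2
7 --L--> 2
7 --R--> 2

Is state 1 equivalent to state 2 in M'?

Reachable states from the start: {1,2,5,7}. Unreachable: {0,3,4,6} — drop them.
Initial partition by acceptance: {1,2,5} | {7}.
On input L, block {1,2,5} splits into {1,2} and {5}.
The partition is now stable with 3 blocks: {1,2} | {7} | {5}.
1 and 2 lie in the same block of the stable partition, so they are equivalent — no string distinguishes them.

Yes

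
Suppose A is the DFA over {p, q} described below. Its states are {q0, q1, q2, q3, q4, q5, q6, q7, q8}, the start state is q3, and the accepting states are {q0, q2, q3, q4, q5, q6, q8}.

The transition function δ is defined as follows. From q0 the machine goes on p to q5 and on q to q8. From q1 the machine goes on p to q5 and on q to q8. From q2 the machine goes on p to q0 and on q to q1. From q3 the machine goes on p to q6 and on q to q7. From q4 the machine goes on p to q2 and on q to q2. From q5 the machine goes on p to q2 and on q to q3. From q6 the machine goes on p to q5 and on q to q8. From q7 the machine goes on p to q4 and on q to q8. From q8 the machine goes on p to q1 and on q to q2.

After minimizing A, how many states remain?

5

All states are reachable from the start state.
P0 = {q0,q2,q3,q4,q5,q6,q8} | {q1,q7}.
Split {q0,q2,q3,q4,q5,q6,q8} by δ(·,p) → {q0,q2,q3,q4,q5,q6} and {q8}.
Refine {q0,q2,q3,q4,q5,q6} on symbol q: members go to different blocks, giving {q0,q6} and {q2,q3} and {q4,q5}.
No further refinement is possible. Final partition (5 blocks): {q0,q6} | {q1,q7} | {q8} | {q2,q3} | {q4,q5}.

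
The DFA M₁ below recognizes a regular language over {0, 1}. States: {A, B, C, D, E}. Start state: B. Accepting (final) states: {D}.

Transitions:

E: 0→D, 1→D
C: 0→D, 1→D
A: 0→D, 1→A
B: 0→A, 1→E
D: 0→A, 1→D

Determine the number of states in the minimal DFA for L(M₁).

States {C} cannot be reached from the start state, so discard them.
Initial partition by acceptance: {D} | {A,B,E}.
Refine {A,B,E} on symbol 0: members go to different blocks, giving {A,E} and {B}.
Refine {A,E} on symbol 1: members go to different blocks, giving {A} and {E}.
No further refinement is possible. Final partition (4 blocks): {D} | {A} | {B} | {E}.

4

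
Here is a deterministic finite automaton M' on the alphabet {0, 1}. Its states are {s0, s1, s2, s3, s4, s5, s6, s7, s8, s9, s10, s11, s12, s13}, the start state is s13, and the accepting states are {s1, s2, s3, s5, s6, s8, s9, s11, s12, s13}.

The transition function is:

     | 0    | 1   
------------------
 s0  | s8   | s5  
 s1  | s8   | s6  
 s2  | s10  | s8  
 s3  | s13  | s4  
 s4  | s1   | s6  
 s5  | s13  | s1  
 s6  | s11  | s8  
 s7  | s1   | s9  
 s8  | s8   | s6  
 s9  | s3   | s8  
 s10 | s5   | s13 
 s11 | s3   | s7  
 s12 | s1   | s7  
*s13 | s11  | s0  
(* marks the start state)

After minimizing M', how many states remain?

States {s2,s10,s12} cannot be reached from the start state, so discard them.
P0 = {s1,s3,s5,s6,s8,s9,s11,s13} | {s0,s4,s7}.
On input 1, block {s1,s3,s5,s6,s8,s9,s11,s13} splits into {s1,s5,s6,s8,s9} and {s3,s11,s13}.
On input 0, block {s1,s5,s6,s8,s9} splits into {s5,s6,s9} and {s1,s8}.
The partition is now stable with 4 blocks: {s5,s6,s9} | {s0,s4,s7} | {s3,s11,s13} | {s1,s8}.

4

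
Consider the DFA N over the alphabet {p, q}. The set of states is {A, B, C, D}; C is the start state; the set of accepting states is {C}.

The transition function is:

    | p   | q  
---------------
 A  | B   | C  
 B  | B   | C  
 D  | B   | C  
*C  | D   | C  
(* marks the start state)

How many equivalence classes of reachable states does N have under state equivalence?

First remove the unreachable states {A}; 3 states remain.
Start with accepting vs non-accepting: {C} | {B,D}.
No further refinement is possible. Final partition (2 blocks): {C} | {B,D}.

2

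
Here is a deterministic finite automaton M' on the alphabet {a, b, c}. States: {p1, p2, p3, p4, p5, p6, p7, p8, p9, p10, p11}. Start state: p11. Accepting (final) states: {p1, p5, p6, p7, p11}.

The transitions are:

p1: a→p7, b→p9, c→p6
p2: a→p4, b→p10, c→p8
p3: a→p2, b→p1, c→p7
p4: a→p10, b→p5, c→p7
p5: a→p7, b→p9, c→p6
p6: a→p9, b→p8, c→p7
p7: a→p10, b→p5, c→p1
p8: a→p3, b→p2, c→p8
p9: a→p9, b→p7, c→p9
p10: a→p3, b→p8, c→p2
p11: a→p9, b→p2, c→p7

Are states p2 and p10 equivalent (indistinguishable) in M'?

Initial partition by acceptance: {p1,p5,p6,p7,p11} | {p2,p3,p4,p8,p9,p10}.
On input a, block {p1,p5,p6,p7,p11} splits into {p6,p7,p11} and {p1,p5}.
On input b, block {p6,p7,p11} splits into {p6,p11} and {p7}.
Refine {p2,p3,p4,p8,p9,p10} on symbol b: members go to different blocks, giving {p2,p8,p10} and {p3,p4} and {p9}.
The partition is now stable with 6 blocks: {p6,p11} | {p2,p8,p10} | {p1,p5} | {p7} | {p3,p4} | {p9}.
p2 and p10 lie in the same block of the stable partition, so they are equivalent — no string distinguishes them.

Yes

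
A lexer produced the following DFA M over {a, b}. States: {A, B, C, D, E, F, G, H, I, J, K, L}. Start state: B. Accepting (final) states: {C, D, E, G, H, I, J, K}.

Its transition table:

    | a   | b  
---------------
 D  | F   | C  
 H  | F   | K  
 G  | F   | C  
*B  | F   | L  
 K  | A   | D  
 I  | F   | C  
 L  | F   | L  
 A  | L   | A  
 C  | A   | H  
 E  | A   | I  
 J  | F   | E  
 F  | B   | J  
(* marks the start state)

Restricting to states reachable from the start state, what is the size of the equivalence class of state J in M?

Reachable states from the start: {A,B,C,D,E,F,H,I,J,K,L}. Unreachable: {G} — drop them.
Initial partition by acceptance: {C,D,E,H,I,J,K} | {A,B,F,L}.
Split {A,B,F,L} by δ(·,b) → {A,B,L} and {F}.
Refine {C,D,E,H,I,J,K} on symbol a: members go to different blocks, giving {D,H,I,J} and {C,E,K}.
On input a, block {A,B,L} splits into {B,L} and {A}.
Stable partition: {D,H,I,J} | {B,L} | {F} | {C,E,K} | {A} — 5 equivalence classes.
The equivalence class containing J is {D,H,I,J}, of size 4.

4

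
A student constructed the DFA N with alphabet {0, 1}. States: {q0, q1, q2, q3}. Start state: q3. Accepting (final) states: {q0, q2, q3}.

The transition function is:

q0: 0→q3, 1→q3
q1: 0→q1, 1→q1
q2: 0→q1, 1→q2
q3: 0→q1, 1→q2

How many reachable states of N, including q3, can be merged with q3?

2

Reachable states from the start: {q1,q2,q3}. Unreachable: {q0} — drop them.
Start with accepting vs non-accepting: {q2,q3} | {q1}.
No further refinement is possible. Final partition (2 blocks): {q2,q3} | {q1}.
State q3 belongs to the block {q2,q3}, which has 2 states.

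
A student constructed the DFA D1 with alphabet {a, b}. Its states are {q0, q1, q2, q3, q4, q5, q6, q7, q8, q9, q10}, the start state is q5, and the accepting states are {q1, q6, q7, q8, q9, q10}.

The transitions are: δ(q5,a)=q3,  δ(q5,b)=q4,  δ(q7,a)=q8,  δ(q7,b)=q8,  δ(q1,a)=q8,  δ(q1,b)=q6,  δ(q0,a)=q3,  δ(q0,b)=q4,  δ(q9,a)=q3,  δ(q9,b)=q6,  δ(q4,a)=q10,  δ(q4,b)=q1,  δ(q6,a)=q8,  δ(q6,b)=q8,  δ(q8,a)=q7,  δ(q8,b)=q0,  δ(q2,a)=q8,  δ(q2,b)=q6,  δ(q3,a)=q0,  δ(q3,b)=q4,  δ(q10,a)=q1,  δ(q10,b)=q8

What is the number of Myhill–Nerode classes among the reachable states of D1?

6

First remove the unreachable states {q2,q9}; 9 states remain.
Start with accepting vs non-accepting: {q1,q6,q7,q8,q10} | {q0,q3,q4,q5}.
Split {q1,q6,q7,q8,q10} by δ(·,b) → {q1,q6,q7,q10} and {q8}.
Split {q1,q6,q7,q10} by δ(·,a) → {q1,q6,q7} and {q10}.
Split {q1,q6,q7} by δ(·,b) → {q6,q7} and {q1}.
On input a, block {q0,q3,q4,q5} splits into {q0,q3,q5} and {q4}.
No further refinement is possible. Final partition (6 blocks): {q6,q7} | {q0,q3,q5} | {q8} | {q10} | {q1} | {q4}.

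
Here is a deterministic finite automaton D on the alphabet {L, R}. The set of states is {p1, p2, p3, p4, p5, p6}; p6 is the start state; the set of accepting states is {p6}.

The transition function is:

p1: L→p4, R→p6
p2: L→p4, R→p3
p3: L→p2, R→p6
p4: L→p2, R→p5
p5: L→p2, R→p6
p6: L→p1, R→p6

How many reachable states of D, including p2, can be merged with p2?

Start with accepting vs non-accepting: {p6} | {p1,p2,p3,p4,p5}.
On input R, block {p1,p2,p3,p4,p5} splits into {p1,p3,p5} and {p2,p4}.
No further refinement is possible. Final partition (3 blocks): {p6} | {p1,p3,p5} | {p2,p4}.
State p2 belongs to the block {p2,p4}, which has 2 states.

2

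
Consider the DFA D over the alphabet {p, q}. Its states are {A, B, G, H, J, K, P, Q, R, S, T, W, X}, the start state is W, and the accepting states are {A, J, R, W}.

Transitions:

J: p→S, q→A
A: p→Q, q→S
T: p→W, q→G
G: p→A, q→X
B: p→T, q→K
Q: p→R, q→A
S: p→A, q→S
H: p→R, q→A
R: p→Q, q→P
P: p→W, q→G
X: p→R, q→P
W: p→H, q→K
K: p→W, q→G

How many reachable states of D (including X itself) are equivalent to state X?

First remove the unreachable states {B,J,T}; 10 states remain.
Start with accepting vs non-accepting: {A,R,W} | {G,H,K,P,Q,S,X}.
Split {G,H,K,P,Q,S,X} by δ(·,q) → {G,K,P,S,X} and {H,Q}.
Stable partition: {A,R,W} | {G,K,P,S,X} | {H,Q} — 3 equivalence classes.
State X belongs to the block {G,K,P,S,X}, which has 5 states.

5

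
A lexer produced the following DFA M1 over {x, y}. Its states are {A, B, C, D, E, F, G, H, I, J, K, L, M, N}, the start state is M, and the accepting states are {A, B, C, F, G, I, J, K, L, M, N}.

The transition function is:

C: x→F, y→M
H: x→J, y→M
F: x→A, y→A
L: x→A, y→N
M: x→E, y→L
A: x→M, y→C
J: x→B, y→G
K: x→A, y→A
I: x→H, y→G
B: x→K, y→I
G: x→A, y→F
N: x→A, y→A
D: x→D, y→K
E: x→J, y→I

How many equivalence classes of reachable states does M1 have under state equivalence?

7

Reachable states from the start: {A,B,C,E,F,G,H,I,J,K,L,M,N}. Unreachable: {D} — drop them.
Initial partition by acceptance: {A,B,C,F,G,I,J,K,L,M,N} | {E,H}.
Split {A,B,C,F,G,I,J,K,L,M,N} by δ(·,x) → {A,B,C,F,G,J,K,L,N} and {I,M}.
Split {A,B,C,F,G,J,K,L,N} by δ(·,x) → {B,C,F,G,J,K,L,N} and {A}.
Split {B,C,F,G,J,K,L,N} by δ(·,x) → {F,G,K,L,N} and {B,C,J}.
Refine {F,G,K,L,N} on symbol y: members go to different blocks, giving {F,K,N} and {G,L}.
On input x, block {B,C,J} splits into {B,C} and {J}.
The partition is now stable with 7 blocks: {F,K,N} | {E,H} | {I,M} | {A} | {B,C} | {G,L} | {J}.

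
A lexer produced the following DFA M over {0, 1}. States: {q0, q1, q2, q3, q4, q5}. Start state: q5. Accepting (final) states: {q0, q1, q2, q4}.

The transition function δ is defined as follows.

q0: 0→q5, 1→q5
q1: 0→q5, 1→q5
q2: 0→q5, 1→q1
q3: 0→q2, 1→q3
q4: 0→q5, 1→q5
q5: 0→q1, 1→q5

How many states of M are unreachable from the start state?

4

Starting at q5 and following transitions, the reachable set is {q1, q5}. That leaves q0, q2, q3, q4 unreachable — 4 in total.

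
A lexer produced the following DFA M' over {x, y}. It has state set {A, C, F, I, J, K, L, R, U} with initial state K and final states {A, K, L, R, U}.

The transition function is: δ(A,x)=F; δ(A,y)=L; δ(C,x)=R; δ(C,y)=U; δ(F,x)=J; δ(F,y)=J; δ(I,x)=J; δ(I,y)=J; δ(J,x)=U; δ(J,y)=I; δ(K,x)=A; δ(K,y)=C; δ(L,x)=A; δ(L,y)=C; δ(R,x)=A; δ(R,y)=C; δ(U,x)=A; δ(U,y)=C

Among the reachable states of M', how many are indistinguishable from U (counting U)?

4

Every state is reachable, so we keep all 9.
P0 = {A,K,L,R,U} | {C,F,I,J}.
On input x, block {A,K,L,R,U} splits into {K,L,R,U} and {A}.
Refine {C,F,I,J} on symbol x: members go to different blocks, giving {C,J} and {F,I}.
Split {C,J} by δ(·,y) → {J} and {C}.
The partition is now stable with 5 blocks: {K,L,R,U} | {J} | {A} | {F,I} | {C}.
The equivalence class containing U is {K,L,R,U}, of size 4.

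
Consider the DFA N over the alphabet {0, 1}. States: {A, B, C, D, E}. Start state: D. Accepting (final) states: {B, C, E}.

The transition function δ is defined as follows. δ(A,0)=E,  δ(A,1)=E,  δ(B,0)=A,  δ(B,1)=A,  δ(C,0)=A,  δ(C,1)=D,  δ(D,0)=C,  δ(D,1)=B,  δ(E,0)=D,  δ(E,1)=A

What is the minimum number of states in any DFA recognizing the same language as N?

All states are reachable from the start state.
Start with accepting vs non-accepting: {B,C,E} | {A,D}.
Stable partition: {B,C,E} | {A,D} — 2 equivalence classes.

2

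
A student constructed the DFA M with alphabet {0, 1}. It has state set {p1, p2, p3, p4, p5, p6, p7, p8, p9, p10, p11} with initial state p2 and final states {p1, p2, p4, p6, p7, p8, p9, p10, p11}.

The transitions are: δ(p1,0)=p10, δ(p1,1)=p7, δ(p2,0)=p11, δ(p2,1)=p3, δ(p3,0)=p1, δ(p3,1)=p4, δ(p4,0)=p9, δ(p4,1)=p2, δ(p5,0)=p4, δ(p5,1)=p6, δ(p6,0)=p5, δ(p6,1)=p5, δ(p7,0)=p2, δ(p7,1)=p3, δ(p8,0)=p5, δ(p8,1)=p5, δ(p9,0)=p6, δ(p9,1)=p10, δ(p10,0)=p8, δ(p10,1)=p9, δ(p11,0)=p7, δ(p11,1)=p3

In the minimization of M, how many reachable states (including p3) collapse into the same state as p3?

Every state is reachable, so we keep all 11.
Initial partition by acceptance: {p1,p2,p4,p6,p7,p8,p9,p10,p11} | {p3,p5}.
Refine {p1,p2,p4,p6,p7,p8,p9,p10,p11} on symbol 0: members go to different blocks, giving {p1,p2,p4,p7,p9,p10,p11} and {p6,p8}.
On input 0, block {p1,p2,p4,p7,p9,p10,p11} splits into {p1,p2,p4,p7,p11} and {p9,p10}.
Refine {p1,p2,p4,p7,p11} on symbol 0: members go to different blocks, giving {p2,p7,p11} and {p1,p4}.
On input 1, block {p3,p5} splits into {p3} and {p5}.
Stable partition: {p2,p7,p11} | {p3} | {p6,p8} | {p9,p10} | {p1,p4} | {p5} — 6 equivalence classes.
State p3 belongs to the block {p3}, which has 1 states.

1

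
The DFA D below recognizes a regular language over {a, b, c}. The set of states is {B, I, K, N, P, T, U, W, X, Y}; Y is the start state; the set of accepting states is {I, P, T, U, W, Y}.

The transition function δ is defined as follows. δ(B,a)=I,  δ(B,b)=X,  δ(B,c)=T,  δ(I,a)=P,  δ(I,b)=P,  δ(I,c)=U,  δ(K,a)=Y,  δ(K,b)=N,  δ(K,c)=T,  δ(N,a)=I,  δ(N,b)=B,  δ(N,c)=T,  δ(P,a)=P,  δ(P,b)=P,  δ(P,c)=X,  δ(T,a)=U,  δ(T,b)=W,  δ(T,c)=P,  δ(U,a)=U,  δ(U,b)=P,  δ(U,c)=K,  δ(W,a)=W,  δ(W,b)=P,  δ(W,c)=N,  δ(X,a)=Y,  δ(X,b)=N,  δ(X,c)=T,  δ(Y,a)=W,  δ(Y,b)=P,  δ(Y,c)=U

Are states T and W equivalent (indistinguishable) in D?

No

Every state is reachable, so we keep all 10.
P0 = {I,P,T,U,W,Y} | {B,K,N,X}.
Split {I,P,T,U,W,Y} by δ(·,c) → {I,T,Y} and {P,U,W}.
The partition is now stable with 3 blocks: {I,T,Y} | {B,K,N,X} | {P,U,W}.
T and W end up in different blocks, so they are distinguishable. For instance, the string 'c' is accepted from only T.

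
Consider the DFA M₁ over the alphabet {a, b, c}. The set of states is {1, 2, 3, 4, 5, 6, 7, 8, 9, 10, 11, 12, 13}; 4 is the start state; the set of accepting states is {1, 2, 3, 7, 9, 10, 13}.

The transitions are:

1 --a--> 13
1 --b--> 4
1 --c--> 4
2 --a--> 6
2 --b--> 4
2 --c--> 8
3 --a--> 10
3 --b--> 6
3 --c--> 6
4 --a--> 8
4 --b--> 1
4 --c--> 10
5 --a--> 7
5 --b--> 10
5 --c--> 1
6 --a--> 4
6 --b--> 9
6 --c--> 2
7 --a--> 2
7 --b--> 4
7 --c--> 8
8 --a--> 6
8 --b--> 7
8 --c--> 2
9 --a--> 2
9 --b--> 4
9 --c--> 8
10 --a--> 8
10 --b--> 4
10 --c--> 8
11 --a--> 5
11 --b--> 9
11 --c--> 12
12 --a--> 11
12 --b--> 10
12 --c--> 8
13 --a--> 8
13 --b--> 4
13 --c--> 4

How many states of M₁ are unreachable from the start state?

No path from 4 leads to 3, 5, 11, 12; the other 9 states are all reachable.

4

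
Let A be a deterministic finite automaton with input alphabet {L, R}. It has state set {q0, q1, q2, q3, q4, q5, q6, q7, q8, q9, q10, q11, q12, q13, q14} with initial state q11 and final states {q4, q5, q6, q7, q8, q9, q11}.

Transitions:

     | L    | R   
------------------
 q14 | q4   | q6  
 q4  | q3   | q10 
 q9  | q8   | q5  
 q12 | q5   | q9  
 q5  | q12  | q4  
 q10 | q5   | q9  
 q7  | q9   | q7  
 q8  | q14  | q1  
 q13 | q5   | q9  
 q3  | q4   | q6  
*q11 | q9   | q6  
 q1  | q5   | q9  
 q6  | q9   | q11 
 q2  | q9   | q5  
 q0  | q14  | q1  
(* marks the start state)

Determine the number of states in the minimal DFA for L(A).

Reachable states from the start: {q1,q3,q4,q5,q6,q8,q9,q10,q11,q12,q14}. Unreachable: {q0,q2,q7,q13} — drop them.
Initial partition by acceptance: {q4,q5,q6,q8,q9,q11} | {q1,q3,q10,q12,q14}.
Split {q4,q5,q6,q8,q9,q11} by δ(·,L) → {q4,q5,q8} and {q6,q9,q11}.
Split {q4,q5,q8} by δ(·,R) → {q4,q8} and {q5}.
On input L, block {q1,q3,q10,q12,q14} splits into {q1,q10,q12} and {q3,q14}.
Split {q6,q9,q11} by δ(·,L) → {q6,q11} and {q9}.
The partition is now stable with 6 blocks: {q4,q8} | {q1,q10,q12} | {q6,q11} | {q5} | {q3,q14} | {q9}.

6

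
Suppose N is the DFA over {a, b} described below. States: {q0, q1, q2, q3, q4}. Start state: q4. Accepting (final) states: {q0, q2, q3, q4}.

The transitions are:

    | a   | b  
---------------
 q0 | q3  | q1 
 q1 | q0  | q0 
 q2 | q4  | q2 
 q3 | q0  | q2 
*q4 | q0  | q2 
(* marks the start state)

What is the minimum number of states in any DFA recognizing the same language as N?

All states are reachable from the start state.
Initial partition by acceptance: {q0,q2,q3,q4} | {q1}.
Refine {q0,q2,q3,q4} on symbol b: members go to different blocks, giving {q2,q3,q4} and {q0}.
Split {q2,q3,q4} by δ(·,a) → {q3,q4} and {q2}.
Stable partition: {q3,q4} | {q1} | {q0} | {q2} — 4 equivalence classes.

4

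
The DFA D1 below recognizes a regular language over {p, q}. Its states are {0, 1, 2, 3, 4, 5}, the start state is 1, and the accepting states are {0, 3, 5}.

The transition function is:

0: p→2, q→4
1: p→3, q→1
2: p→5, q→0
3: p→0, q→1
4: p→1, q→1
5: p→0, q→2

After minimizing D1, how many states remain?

All states are reachable from the start state.
Initial partition by acceptance: {0,3,5} | {1,2,4}.
On input p, block {0,3,5} splits into {3,5} and {0}.
Refine {1,2,4} on symbol p: members go to different blocks, giving {1,2} and {4}.
Refine {1,2} on symbol q: members go to different blocks, giving {1} and {2}.
On input q, block {3,5} splits into {3} and {5}.
No further refinement is possible. Final partition (6 blocks): {3} | {1} | {0} | {4} | {2} | {5}.

6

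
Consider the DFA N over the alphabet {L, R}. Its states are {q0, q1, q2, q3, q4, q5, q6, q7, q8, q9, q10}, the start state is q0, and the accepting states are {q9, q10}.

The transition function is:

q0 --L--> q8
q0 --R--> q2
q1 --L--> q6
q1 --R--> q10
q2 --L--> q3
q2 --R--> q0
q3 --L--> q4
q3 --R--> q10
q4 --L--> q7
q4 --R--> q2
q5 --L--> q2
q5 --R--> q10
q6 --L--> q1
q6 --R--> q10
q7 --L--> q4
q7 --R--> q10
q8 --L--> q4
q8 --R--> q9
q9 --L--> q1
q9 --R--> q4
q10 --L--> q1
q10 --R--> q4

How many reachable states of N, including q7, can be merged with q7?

3

Reachable states from the start: {q0,q1,q2,q3,q4,q6,q7,q8,q9,q10}. Unreachable: {q5} — drop them.
Initial partition by acceptance: {q9,q10} | {q0,q1,q2,q3,q4,q6,q7,q8}.
On input R, block {q0,q1,q2,q3,q4,q6,q7,q8} splits into {q1,q3,q6,q7,q8} and {q0,q2,q4}.
Split {q1,q3,q6,q7,q8} by δ(·,L) → {q3,q7,q8} and {q1,q6}.
The partition is now stable with 4 blocks: {q9,q10} | {q3,q7,q8} | {q0,q2,q4} | {q1,q6}.
The equivalence class containing q7 is {q3,q7,q8}, of size 3.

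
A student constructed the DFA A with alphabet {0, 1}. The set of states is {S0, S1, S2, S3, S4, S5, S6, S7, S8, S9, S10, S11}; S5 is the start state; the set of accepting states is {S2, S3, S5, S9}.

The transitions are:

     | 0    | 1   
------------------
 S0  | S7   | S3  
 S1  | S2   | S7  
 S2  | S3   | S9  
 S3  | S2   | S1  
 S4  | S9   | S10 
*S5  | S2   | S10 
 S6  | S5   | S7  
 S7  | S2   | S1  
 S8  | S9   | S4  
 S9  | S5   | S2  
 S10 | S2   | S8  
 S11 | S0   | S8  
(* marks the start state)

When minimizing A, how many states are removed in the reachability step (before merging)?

No path from S5 leads to S0, S6, S11; the other 9 states are all reachable.

3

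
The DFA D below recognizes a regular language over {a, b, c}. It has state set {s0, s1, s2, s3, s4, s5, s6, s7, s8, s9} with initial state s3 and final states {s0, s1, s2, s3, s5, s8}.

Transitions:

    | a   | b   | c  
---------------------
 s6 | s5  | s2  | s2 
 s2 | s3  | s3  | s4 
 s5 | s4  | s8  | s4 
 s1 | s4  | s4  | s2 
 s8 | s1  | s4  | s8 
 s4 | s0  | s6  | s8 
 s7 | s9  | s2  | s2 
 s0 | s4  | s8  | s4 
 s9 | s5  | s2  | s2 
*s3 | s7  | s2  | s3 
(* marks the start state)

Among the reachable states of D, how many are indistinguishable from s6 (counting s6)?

2

P0 = {s0,s1,s2,s3,s5,s8} | {s4,s6,s7,s9}.
On input a, block {s0,s1,s2,s3,s5,s8} splits into {s0,s1,s3,s5} and {s2,s8}.
On input b, block {s0,s1,s3,s5} splits into {s0,s3,s5} and {s1}.
Split {s0,s3,s5} by δ(·,c) → {s0,s5} and {s3}.
On input a, block {s4,s6,s7,s9} splits into {s4,s6,s9} and {s7}.
Refine {s4,s6,s9} on symbol b: members go to different blocks, giving {s6,s9} and {s4}.
Split {s2,s8} by δ(·,a) → {s2} and {s8}.
No further refinement is possible. Final partition (8 blocks): {s0,s5} | {s6,s9} | {s2} | {s1} | {s3} | {s7} | {s4} | {s8}.
State s6 belongs to the block {s6,s9}, which has 2 states.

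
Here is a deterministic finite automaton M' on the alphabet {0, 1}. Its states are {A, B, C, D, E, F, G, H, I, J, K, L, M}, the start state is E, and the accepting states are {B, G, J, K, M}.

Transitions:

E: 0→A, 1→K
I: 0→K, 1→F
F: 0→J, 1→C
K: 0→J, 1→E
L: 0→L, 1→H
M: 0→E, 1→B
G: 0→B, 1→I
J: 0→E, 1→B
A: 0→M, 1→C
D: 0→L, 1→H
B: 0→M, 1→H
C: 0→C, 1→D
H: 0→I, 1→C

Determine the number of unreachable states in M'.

No path from E leads to G; the other 12 states are all reachable.

1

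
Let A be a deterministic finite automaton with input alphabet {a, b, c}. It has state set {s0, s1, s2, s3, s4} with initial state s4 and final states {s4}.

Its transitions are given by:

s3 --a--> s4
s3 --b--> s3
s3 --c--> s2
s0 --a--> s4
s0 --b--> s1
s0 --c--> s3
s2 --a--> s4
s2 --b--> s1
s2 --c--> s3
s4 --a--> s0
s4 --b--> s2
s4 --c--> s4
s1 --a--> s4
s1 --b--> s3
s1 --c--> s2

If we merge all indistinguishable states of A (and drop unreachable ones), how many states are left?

Every state is reachable, so we keep all 5.
P0 = {s4} | {s0,s1,s2,s3}.
The partition is now stable with 2 blocks: {s4} | {s0,s1,s2,s3}.

2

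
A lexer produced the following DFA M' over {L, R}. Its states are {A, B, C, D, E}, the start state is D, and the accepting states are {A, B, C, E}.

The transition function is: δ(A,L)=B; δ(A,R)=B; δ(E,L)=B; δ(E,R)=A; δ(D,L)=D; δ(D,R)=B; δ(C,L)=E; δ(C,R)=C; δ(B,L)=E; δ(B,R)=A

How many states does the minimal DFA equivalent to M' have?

2

First remove the unreachable states {C}; 4 states remain.
P0 = {A,B,E} | {D}.
No further refinement is possible. Final partition (2 blocks): {A,B,E} | {D}.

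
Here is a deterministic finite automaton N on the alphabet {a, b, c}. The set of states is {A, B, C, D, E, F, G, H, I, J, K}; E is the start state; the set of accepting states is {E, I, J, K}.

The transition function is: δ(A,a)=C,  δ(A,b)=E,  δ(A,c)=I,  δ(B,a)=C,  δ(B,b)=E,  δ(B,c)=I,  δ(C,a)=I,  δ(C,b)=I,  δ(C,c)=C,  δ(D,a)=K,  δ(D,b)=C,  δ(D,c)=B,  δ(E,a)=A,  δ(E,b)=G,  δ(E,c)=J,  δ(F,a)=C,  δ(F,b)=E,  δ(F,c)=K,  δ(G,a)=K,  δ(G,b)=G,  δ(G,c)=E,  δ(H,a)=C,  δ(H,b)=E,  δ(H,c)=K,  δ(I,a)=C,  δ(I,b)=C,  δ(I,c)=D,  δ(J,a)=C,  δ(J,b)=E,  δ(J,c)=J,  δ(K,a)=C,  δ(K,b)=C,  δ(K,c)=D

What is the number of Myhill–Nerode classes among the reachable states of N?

7

States {F,H} cannot be reached from the start state, so discard them.
Initial partition by acceptance: {E,I,J,K} | {A,B,C,D,G}.
Split {E,I,J,K} by δ(·,b) → {E,I,K} and {J}.
Split {E,I,K} by δ(·,c) → {I,K} and {E}.
On input a, block {A,B,C,D,G} splits into {C,D,G} and {A,B}.
Split {C,D,G} by δ(·,b) → {D,G} and {C}.
Refine {D,G} on symbol b: members go to different blocks, giving {D} and {G}.
No further refinement is possible. Final partition (7 blocks): {I,K} | {D} | {J} | {E} | {A,B} | {C} | {G}.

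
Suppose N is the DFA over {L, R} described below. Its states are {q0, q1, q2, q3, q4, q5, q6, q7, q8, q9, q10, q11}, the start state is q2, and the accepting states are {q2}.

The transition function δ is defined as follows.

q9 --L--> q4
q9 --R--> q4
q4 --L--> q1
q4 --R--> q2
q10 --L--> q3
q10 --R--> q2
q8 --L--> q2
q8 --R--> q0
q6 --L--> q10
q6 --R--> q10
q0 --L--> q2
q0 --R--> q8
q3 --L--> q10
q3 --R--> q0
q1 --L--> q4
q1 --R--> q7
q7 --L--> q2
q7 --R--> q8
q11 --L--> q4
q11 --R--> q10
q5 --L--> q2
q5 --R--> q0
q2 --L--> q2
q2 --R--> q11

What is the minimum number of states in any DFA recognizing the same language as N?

5

Reachable states from the start: {q0,q1,q2,q3,q4,q7,q8,q10,q11}. Unreachable: {q5,q6,q9} — drop them.
Start with accepting vs non-accepting: {q2} | {q0,q1,q3,q4,q7,q8,q10,q11}.
Refine {q0,q1,q3,q4,q7,q8,q10,q11} on symbol L: members go to different blocks, giving {q1,q3,q4,q10,q11} and {q0,q7,q8}.
Split {q1,q3,q4,q10,q11} by δ(·,R) → {q1,q3} and {q4,q10} and {q11}.
No further refinement is possible. Final partition (5 blocks): {q2} | {q1,q3} | {q0,q7,q8} | {q4,q10} | {q11}.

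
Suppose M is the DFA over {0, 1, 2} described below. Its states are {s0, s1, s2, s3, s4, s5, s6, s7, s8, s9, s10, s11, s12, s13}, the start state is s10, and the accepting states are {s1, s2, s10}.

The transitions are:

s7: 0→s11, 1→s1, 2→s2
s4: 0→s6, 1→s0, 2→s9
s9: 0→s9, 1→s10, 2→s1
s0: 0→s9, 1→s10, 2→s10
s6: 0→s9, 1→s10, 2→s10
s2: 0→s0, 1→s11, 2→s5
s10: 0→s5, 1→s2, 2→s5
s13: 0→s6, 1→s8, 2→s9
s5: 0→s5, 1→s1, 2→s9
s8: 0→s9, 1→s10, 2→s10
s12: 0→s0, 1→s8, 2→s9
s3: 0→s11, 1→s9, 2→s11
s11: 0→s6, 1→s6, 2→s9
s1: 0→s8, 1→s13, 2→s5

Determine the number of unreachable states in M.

BFS from s10 reaches {s0, s1, s2, s5, s6, s8, s9, s10, s11, s13}; the 4 state(s) s3, s4, s7, s12 are never visited.

4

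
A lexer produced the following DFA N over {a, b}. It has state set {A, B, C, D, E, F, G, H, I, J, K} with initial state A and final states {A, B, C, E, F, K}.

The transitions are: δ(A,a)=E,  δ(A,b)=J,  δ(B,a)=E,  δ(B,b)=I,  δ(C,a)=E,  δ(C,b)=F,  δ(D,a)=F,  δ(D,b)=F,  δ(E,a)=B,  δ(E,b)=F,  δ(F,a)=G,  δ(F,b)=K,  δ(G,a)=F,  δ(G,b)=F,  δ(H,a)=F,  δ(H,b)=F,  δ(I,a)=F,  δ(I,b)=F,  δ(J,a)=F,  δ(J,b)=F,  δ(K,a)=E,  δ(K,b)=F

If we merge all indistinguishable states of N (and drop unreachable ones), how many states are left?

First remove the unreachable states {C,D,H}; 8 states remain.
Start with accepting vs non-accepting: {A,B,E,F,K} | {G,I,J}.
On input a, block {A,B,E,F,K} splits into {A,B,E,K} and {F}.
Refine {A,B,E,K} on symbol b: members go to different blocks, giving {A,B} and {E,K}.
On input a, block {E,K} splits into {E} and {K}.
The partition is now stable with 5 blocks: {A,B} | {G,I,J} | {F} | {E} | {K}.

5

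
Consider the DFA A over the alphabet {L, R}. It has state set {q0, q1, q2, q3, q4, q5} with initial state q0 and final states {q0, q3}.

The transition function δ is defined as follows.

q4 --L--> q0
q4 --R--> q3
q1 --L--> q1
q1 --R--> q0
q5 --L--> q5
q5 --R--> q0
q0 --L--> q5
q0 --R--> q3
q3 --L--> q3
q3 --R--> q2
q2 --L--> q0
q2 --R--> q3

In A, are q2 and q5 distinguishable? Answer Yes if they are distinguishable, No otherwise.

Yes

First remove the unreachable states {q1,q4}; 4 states remain.
Start with accepting vs non-accepting: {q0,q3} | {q2,q5}.
On input L, block {q0,q3} splits into {q0} and {q3}.
Split {q2,q5} by δ(·,L) → {q2} and {q5}.
The partition is now stable with 4 blocks: {q0} | {q2} | {q3} | {q5}.
q2 and q5 end up in different blocks, so they are distinguishable. For instance, the string 'L' is accepted from only q2.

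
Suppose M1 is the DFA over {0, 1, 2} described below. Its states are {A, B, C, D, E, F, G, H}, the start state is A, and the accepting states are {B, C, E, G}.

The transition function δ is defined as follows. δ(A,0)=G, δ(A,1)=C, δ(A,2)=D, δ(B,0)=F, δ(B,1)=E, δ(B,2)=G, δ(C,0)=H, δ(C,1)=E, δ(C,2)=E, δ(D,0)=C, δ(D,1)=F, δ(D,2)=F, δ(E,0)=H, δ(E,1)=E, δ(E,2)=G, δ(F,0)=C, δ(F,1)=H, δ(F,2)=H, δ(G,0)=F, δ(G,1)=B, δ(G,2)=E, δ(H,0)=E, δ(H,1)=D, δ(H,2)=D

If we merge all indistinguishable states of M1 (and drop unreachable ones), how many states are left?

3

Every state is reachable, so we keep all 8.
Start with accepting vs non-accepting: {B,C,E,G} | {A,D,F,H}.
Split {A,D,F,H} by δ(·,1) → {D,F,H} and {A}.
Stable partition: {B,C,E,G} | {D,F,H} | {A} — 3 equivalence classes.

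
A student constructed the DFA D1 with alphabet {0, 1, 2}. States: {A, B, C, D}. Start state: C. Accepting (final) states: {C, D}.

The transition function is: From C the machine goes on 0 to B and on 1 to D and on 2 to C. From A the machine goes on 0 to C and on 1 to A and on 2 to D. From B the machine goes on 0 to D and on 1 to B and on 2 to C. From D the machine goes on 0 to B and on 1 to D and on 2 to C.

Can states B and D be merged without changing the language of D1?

First remove the unreachable states {A}; 3 states remain.
Start with accepting vs non-accepting: {C,D} | {B}.
No further refinement is possible. Final partition (2 blocks): {C,D} | {B}.
B and D end up in different blocks, so they are distinguishable. For instance, the string 'ε' is accepted from only D.

No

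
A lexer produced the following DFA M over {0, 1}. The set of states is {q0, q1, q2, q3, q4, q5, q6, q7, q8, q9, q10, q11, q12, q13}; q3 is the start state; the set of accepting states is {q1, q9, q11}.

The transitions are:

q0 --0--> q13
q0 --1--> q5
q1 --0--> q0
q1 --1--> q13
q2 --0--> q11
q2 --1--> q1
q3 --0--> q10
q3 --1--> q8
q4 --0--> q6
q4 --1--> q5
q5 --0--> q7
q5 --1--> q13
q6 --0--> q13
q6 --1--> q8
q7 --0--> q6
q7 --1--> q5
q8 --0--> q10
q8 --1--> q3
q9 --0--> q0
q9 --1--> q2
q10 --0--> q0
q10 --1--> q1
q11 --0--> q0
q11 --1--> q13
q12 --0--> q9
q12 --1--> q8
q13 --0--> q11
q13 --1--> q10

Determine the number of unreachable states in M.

BFS from q3 reaches {q0, q1, q3, q5, q6, q7, q8, q10, q11, q13}; the 4 state(s) q2, q4, q9, q12 are never visited.

4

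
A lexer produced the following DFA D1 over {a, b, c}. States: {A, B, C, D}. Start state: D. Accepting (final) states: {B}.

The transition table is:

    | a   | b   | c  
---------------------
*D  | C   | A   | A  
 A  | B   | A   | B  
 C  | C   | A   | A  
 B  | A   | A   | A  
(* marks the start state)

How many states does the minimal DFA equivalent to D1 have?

All states are reachable from the start state.
P0 = {B} | {A,C,D}.
Refine {A,C,D} on symbol a: members go to different blocks, giving {C,D} and {A}.
The partition is now stable with 3 blocks: {B} | {C,D} | {A}.

3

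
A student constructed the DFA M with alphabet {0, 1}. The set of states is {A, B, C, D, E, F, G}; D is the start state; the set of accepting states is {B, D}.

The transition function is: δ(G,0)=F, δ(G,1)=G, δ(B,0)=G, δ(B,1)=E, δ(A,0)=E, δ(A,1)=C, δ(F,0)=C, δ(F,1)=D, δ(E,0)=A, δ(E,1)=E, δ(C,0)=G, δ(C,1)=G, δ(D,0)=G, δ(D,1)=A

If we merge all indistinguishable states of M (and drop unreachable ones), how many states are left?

6

States {B} cannot be reached from the start state, so discard them.
Initial partition by acceptance: {D} | {A,C,E,F,G}.
Split {A,C,E,F,G} by δ(·,1) → {A,C,E,G} and {F}.
Refine {A,C,E,G} on symbol 0: members go to different blocks, giving {A,C,E} and {G}.
Refine {A,C,E} on symbol 0: members go to different blocks, giving {A,E} and {C}.
Split {A,E} by δ(·,1) → {A} and {E}.
Stable partition: {D} | {A} | {F} | {G} | {C} | {E} — 6 equivalence classes.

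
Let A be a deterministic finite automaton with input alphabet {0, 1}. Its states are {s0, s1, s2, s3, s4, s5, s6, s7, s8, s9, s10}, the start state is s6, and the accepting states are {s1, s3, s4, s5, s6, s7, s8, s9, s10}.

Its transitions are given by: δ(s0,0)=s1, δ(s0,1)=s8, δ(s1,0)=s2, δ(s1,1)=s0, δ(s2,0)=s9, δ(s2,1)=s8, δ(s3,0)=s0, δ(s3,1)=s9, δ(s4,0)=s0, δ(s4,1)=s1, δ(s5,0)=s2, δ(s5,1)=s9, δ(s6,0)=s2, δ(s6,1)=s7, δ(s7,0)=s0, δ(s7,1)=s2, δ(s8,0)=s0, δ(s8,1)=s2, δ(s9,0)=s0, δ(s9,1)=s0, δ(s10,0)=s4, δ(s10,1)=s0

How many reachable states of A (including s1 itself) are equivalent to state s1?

4

First remove the unreachable states {s3,s4,s5,s10}; 7 states remain.
Initial partition by acceptance: {s1,s6,s7,s8,s9} | {s0,s2}.
On input 1, block {s1,s6,s7,s8,s9} splits into {s1,s7,s8,s9} and {s6}.
Stable partition: {s1,s7,s8,s9} | {s0,s2} | {s6} — 3 equivalence classes.
State s1 belongs to the block {s1,s7,s8,s9}, which has 4 states.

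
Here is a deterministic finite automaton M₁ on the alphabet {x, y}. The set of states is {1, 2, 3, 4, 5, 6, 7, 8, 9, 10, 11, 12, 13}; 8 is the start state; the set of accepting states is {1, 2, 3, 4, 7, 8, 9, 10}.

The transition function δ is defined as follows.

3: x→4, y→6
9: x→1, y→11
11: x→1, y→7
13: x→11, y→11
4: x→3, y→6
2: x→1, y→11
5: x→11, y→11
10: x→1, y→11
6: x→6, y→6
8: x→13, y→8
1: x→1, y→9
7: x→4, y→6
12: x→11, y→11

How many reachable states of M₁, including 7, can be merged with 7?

3

Reachable states from the start: {1,3,4,6,7,8,9,11,13}. Unreachable: {2,5,10,12} — drop them.
Initial partition by acceptance: {1,3,4,7,8,9} | {6,11,13}.
Split {1,3,4,7,8,9} by δ(·,x) → {1,3,4,7,9} and {8}.
Split {1,3,4,7,9} by δ(·,y) → {3,4,7,9} and {1}.
On input x, block {3,4,7,9} splits into {3,4,7} and {9}.
Split {6,11,13} by δ(·,x) → {6,13} and {11}.
Split {6,13} by δ(·,x) → {6} and {13}.
No further refinement is possible. Final partition (7 blocks): {3,4,7} | {6} | {8} | {1} | {9} | {11} | {13}.
State 7 belongs to the block {3,4,7}, which has 3 states.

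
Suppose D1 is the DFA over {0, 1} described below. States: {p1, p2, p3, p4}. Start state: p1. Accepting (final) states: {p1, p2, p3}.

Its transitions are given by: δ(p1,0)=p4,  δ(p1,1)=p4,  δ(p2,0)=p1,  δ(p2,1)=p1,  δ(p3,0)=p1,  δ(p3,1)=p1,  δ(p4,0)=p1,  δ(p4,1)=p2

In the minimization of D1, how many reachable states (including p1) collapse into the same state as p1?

States {p3} cannot be reached from the start state, so discard them.
P0 = {p1,p2} | {p4}.
On input 0, block {p1,p2} splits into {p1} and {p2}.
The partition is now stable with 3 blocks: {p1} | {p4} | {p2}.
State p1 belongs to the block {p1}, which has 1 states.

1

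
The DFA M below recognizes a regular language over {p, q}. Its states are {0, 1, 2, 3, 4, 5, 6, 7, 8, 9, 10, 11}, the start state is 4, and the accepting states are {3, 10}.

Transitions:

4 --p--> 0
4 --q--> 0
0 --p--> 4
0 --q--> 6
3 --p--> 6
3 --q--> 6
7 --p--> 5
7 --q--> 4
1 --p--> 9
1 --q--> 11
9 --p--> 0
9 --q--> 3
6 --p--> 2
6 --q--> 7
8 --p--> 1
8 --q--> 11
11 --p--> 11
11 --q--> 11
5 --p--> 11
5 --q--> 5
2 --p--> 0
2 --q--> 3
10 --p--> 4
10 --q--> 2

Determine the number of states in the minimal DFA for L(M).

States {1,8,9,10} cannot be reached from the start state, so discard them.
Start with accepting vs non-accepting: {3} | {0,2,4,5,6,7,11}.
On input q, block {0,2,4,5,6,7,11} splits into {0,4,5,6,7,11} and {2}.
Split {0,4,5,6,7,11} by δ(·,p) → {0,4,5,7,11} and {6}.
Refine {0,4,5,7,11} on symbol q: members go to different blocks, giving {4,5,7,11} and {0}.
Refine {4,5,7,11} on symbol p: members go to different blocks, giving {5,7,11} and {4}.
On input q, block {5,7,11} splits into {5,11} and {7}.
Stable partition: {3} | {5,11} | {2} | {6} | {0} | {4} | {7} — 7 equivalence classes.

7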